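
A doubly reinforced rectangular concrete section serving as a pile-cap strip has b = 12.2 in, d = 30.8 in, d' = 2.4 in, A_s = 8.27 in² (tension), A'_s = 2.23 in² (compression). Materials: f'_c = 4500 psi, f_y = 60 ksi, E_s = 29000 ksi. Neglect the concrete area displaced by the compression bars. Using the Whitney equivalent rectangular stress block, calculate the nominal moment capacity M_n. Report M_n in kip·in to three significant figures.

Assume both steels yield.
a = (A_s − A'_s) f_y/(0.85 f'_c b) = (8.27 − 2.23) × 60/(0.85 × 4.5 × 12.2) = 7.766 in.
c = a/β₁ = 7.766/0.825 = 9.413 in; ε'_s = 0.003(c − d')/c = 0.0022 ≥ ε_y = 0.0021, so the compression steel yields.
M_n = (A_s − A'_s) f_y (d − a/2) + A'_s f_y (d − d') = 362.4 × (30.8 − 3.883) + 133.8 × (30.8 − 2.4) = 9754.7 + 3799.9 = 13554.6 kip·in.

M_n ≈ 13600 kip·in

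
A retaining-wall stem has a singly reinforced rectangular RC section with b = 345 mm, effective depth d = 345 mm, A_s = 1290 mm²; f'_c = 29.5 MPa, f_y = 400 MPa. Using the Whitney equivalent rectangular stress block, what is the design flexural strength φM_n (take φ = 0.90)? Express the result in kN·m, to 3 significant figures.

T = A_s f_y = 1290 × 400 = 516000 N = 516 kN.
From C = T: a = T/(0.85 f'_c b) = 516000/(0.85 × 29.5 × 345) = 59.65 mm.
M_n = T(d − a/2) = 516 kN × (345 − 29.825) mm = 162.63 kN·m.
φM_n = 0.90 × 162.63 = 146.37 kN·m.

φM_n ≈ 146 kN·m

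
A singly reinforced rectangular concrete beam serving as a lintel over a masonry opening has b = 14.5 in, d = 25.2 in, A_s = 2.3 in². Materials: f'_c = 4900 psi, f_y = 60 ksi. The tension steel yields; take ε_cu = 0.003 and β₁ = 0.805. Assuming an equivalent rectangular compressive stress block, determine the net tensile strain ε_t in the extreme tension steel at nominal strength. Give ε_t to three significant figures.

a = A_s f_y/(0.85 f'_c b) = 2.285 in.
β₁ = 0.805, so c = a/β₁ = 2.285/0.805 = 2.839 in.
From the linear strain diagram with ε_cu = 0.003: ε_t = 0.003 (d − c)/c = 0.003 × (25.2 − 2.839)/2.839 = 0.0236.
Since ε_t ≥ 0.005, the section is tension-controlled.

ε_t ≈ 0.0236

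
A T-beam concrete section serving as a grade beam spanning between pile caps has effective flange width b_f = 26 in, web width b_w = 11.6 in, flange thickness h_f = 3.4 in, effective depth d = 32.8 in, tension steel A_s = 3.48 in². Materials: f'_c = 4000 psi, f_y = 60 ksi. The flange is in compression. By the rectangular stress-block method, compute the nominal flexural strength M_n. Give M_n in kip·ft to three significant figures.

M_n ≈ 550 kip·ft

Tension: T = A_s f_y = 3.48 × 60 = 208.8 kips.
Try a within the flange: a = T/(0.85 f'_c b_f) = 208.8/(0.85 × 4 × 26) = 2.362 in.
Since a = 2.362 ≤ h_f = 3.4 in, the stress block lies entirely in the flange; analyse as a rectangular beam of width b_f.
M_n = T(d − a/2) = 208.8 × (32.8 − 1.181) = 6602.0 kip·in.
M_n = 6602.0/12 = 550.17 kip·ft.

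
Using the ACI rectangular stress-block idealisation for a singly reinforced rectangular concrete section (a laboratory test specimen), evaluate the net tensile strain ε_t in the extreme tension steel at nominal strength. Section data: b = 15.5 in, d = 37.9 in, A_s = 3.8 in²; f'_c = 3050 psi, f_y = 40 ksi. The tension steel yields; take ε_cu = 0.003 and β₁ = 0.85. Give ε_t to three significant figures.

ε_t ≈ 0.0225

a = A_s f_y/(0.85 f'_c b) = 3.783 in.
β₁ = 0.85, so c = a/β₁ = 3.783/0.85 = 4.451 in.
From the linear strain diagram with ε_cu = 0.003: ε_t = 0.003 (d − c)/c = 0.003 × (37.9 − 4.451)/4.451 = 0.0225.
Since ε_t ≥ 0.005, the section is tension-controlled.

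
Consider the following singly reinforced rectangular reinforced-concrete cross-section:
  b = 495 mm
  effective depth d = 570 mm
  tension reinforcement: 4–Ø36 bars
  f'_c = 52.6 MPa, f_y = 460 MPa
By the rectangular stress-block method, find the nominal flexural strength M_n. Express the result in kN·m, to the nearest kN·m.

A_s = 4 × 1018 = 4072 mm².
T = A_s f_y = 4072 × 460 = 1873120 N = 1873.12 kN.
From C = T: a = T/(0.85 f'_c b) = 1873120/(0.85 × 52.6 × 495) = 84.64 mm.
M_n = T(d − a/2) = 1873.12 kN × (570 − 42.32) mm = 988.41 kN·m.

M_n ≈ 988 kN·m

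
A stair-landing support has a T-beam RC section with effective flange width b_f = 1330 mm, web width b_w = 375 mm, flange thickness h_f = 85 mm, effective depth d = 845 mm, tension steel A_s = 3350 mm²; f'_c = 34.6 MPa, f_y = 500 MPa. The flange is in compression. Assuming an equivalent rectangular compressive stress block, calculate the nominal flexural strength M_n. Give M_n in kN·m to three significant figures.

Tension: T = A_s f_y = 3350 × 500 = 1675000 N.
Try a within the flange: a = T/(0.85 f'_c b_f) = 1675000/(0.85 × 34.6 × 1330) = 42.82 mm.
Since a = 42.82 ≤ h_f = 85 mm, the stress block lies entirely in the flange; analyse as a rectangular beam of width b_f.
M_n = T(d − a/2) = 1675000 × (845 − 21.41) = 1379.51 × 10⁶ N·mm.
M_n = 1379.51 kN·m.

M_n ≈ 1380 kN·m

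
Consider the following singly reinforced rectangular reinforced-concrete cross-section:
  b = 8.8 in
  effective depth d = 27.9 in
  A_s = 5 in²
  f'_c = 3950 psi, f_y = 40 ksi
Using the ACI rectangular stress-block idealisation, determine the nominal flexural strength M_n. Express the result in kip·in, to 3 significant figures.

T = A_s f_y = 5 × 40 = 200 kips.
a = T/(0.85 f'_c b) = 200/(0.85 × 3.95 × 8.8) = 6.769 in.
M_n = T(d − a/2) = 200 × (27.9 − 3.3845) = 4903.1 kip·in.

M_n ≈ 4900 kip·in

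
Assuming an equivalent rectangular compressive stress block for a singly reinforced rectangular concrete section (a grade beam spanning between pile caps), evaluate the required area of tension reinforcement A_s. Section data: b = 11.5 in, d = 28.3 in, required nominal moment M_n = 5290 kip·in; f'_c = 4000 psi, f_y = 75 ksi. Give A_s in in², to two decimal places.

A_s ≈ 2.75 in²

From M_n = 0.85 f'_c a b (d − a/2):
a = d − √(d² − 2M_n/(0.85 f'_c b)) = 28.3 − √(28.3² − 2 × 5290/(0.85 × 4 × 11.5)) = 5.272 in.
A_s = 0.85 f'_c a b / f_y = 0.85 × 4 × 5.272 × 11.5 / 75 = 2.748 in².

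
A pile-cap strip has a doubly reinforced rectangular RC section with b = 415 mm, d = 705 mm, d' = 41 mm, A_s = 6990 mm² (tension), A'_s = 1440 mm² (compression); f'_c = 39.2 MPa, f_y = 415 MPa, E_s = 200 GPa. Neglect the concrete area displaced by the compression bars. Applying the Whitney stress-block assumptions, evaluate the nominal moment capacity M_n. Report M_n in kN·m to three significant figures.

Assume both tension and compression steel yield.
Net tension couple steel: A_s − A'_s = 5550 mm².
a = (A_s − A'_s) f_y / (0.85 f'_c b) = 2303250/(0.85 × 39.2 × 415) = 166.57 mm.
c = a/β₁ = 166.57/0.77 = 216.32 mm; ε'_s = 0.003(c − d')/c = 0.0024 ≥ f_y/E_s = 0.0021, so compression steel does yield.
M_n = (A_s − A'_s) f_y (d − a/2) + A'_s f_y (d − d') = [2303250 × (705 − 83.285) + 597600 × (705 − 41)] × 10⁻⁶ = 1431.97 + 396.81 = 1828.78 kN·m.

M_n ≈ 1830 kN·m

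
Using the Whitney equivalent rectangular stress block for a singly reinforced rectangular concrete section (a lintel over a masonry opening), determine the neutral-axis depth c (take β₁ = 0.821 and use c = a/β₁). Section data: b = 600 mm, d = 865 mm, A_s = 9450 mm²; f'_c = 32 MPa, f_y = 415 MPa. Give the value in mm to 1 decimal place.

T = A_s f_y = 9450 × 415 = 3921750 N = 3921.75 kN.
Setting C = 0.85 f'_c a b equal to T: a = 3921750/(0.85 × 32 × 600) = 240.303 mm.
With β₁ = 0.821, c = a/β₁ = 240.303/0.821 = 292.7 mm.

c ≈ 292.7 mm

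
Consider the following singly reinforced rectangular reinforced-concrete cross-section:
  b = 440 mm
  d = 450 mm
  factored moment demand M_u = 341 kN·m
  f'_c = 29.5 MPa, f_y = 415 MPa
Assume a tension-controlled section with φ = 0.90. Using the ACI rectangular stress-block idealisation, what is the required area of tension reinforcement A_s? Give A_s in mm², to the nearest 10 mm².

A_s ≈ 2240 mm²

M_n = M_u/φ = 341/0.90 = 378.889 kN·m.
With M_n = 0.85 f'_c a b (d − a/2), solve the quadratic for a:
a = d − √(d² − 2M_n/(0.85 f'_c b)) = 450 − √(450² − 2 × 378.889×10⁶/(0.85 × 29.5 × 440)) = 84.19 mm.
A_s = 0.85 f'_c a b / f_y = 0.85 × 29.5 × 84.19 × 440 / 415 = 2238.2 mm².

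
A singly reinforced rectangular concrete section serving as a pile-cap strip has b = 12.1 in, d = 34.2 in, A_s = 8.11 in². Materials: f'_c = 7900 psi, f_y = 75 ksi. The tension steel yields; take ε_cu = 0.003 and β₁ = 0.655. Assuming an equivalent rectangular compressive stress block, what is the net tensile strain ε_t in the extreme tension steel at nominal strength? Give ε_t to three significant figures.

ε_t ≈ 0.00598

a = A_s f_y/(0.85 f'_c b) = 7.486 in.
β₁ = 0.655, so c = a/β₁ = 7.486/0.655 = 11.429 in.
From the linear strain diagram with ε_cu = 0.003: ε_t = 0.003 (d − c)/c = 0.003 × (34.2 − 11.429)/11.429 = 0.00598.
Since ε_t ≥ 0.005, the section is tension-controlled.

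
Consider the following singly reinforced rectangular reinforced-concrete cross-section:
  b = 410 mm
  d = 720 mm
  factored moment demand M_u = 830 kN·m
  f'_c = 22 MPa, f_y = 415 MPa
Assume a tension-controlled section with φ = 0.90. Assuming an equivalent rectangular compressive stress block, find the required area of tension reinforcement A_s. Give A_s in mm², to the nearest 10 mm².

M_n = M_u/φ = 830/0.90 = 922.222 kN·m.
With M_n = 0.85 f'_c a b (d − a/2), solve the quadratic for a:
a = d − √(d² − 2M_n/(0.85 f'_c b)) = 720 − √(720² − 2 × 922.222×10⁶/(0.85 × 22 × 410)) = 192.90 mm.
A_s = 0.85 f'_c a b / f_y = 0.85 × 22 × 192.90 × 410 / 415 = 3563.8 mm².

A_s ≈ 3560 mm²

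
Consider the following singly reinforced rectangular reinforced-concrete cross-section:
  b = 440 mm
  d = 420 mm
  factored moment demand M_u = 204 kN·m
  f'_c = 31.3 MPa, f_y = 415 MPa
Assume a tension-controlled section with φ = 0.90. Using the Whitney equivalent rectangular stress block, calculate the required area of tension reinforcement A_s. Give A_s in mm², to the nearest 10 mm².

M_n = M_u/φ = 204/0.90 = 226.667 kN·m.
With M_n = 0.85 f'_c a b (d − a/2), solve the quadratic for a:
a = d − √(d² − 2M_n/(0.85 f'_c b)) = 420 − √(420² − 2 × 226.667×10⁶/(0.85 × 31.3 × 440)) = 48.96 mm.
A_s = 0.85 f'_c a b / f_y = 0.85 × 31.3 × 48.96 × 440 / 415 = 1381.0 mm².

A_s ≈ 1380 mm²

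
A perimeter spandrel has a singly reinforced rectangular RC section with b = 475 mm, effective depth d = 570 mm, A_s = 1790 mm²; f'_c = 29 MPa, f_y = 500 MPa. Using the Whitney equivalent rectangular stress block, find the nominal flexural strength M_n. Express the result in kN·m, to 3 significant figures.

M_n ≈ 476 kN·m

T = A_s f_y = 1790 × 500 = 895000 N = 895 kN.
From C = T: a = T/(0.85 f'_c b) = 895000/(0.85 × 29 × 475) = 76.44 mm.
M_n = T(d − a/2) = 895 kN × (570 − 38.22) mm = 475.94 kN·m.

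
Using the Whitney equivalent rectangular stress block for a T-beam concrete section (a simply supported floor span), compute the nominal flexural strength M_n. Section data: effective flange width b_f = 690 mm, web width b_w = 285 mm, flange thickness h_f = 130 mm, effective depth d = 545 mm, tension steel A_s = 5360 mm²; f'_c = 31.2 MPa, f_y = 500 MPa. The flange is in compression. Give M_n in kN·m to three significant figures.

M_n ≈ 1260 kN·m

Tension: T = A_s f_y = 5360 × 500 = 2680000 N.
Try a within the flange: a = T/(0.85 f'_c b_f) = 2680000/(0.85 × 31.2 × 690) = 146.46 mm.
a = 146.46 > h_f = 130 mm: the block extends into the web. Split into flange-overhang and web parts.
C_f = 0.85 f'_c (b_f − b_w) h_f = 0.85 × 31.2 × (690 − 285) × 130 = 1396278 N.
Remaining web compression depth: a_w = (T − C_f)/(0.85 f'_c b_w) = (2680000 − 1396278)/(0.85 × 31.2 × 285) = 169.84 mm.
M_n = C_f(d − h_f/2) + (T − C_f)(d − a_w/2) = 1396278 × (545 − 65) + 1283722 × (545 − 84.92) = 670.21 + 590.61 = 1260.82 × 10⁶ N·mm.
M_n = 1260.82 kN·m.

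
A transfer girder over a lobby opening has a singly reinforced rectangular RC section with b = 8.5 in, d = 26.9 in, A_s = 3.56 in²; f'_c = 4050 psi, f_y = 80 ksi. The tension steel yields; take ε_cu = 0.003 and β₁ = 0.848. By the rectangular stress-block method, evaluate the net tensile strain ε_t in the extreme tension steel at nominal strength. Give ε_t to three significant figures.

ε_t ≈ 0.00403

a = A_s f_y/(0.85 f'_c b) = 9.733 in.
β₁ = 0.848, so c = a/β₁ = 9.733/0.848 = 11.478 in.
From the linear strain diagram with ε_cu = 0.003: ε_t = 0.003 (d − c)/c = 0.003 × (26.9 − 11.478)/11.478 = 0.00403.
ε_t is between 0.004 and 0.005 — transition zone.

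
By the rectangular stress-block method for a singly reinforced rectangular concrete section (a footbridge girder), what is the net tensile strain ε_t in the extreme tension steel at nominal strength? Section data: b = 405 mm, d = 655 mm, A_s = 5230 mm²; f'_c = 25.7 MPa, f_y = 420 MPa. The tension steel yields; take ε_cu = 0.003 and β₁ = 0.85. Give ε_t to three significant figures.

ε_t ≈ 0.00373

a = A_s f_y/(0.85 f'_c b) = 248.28 mm.
β₁ = 0.85, so c = a/β₁ = 248.28/0.85 = 292.09 mm.
From the linear strain diagram with ε_cu = 0.003: ε_t = 0.003 (d − c)/c = 0.003 × (655 − 292.09)/292.09 = 0.00373.
ε_t < 0.004 — the section is over-reinforced for flexure under ACI limits.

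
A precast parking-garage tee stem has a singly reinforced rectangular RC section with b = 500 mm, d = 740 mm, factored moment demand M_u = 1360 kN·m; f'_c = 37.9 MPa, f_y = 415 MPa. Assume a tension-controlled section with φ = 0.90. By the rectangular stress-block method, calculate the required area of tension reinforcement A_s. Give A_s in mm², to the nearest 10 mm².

A_s ≈ 5430 mm²

M_n = M_u/φ = 1360/0.90 = 1511.11 kN·m.
With M_n = 0.85 f'_c a b (d − a/2), solve the quadratic for a:
a = d − √(d² − 2M_n/(0.85 f'_c b)) = 740 − √(740² − 2 × 1511.11×10⁶/(0.85 × 37.9 × 500)) = 140.02 mm.
A_s = 0.85 f'_c a b / f_y = 0.85 × 37.9 × 140.02 × 500 / 415 = 5434.6 mm².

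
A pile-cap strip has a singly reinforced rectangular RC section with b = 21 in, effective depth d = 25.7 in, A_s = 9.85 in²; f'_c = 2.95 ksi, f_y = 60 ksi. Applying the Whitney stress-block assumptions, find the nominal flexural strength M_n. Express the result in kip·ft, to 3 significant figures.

M_n ≈ 989 kip·ft

T = A_s f_y = 9.85 × 60 = 591 kips.
a = T/(0.85 f'_c b) = 591/(0.85 × 2.95 × 21) = 11.223 in.
M_n = T(d − a/2) = 591 × (25.7 − 5.6115) = 11872.3 kip·in = 11872.3/12 = 989.36 kip·ft.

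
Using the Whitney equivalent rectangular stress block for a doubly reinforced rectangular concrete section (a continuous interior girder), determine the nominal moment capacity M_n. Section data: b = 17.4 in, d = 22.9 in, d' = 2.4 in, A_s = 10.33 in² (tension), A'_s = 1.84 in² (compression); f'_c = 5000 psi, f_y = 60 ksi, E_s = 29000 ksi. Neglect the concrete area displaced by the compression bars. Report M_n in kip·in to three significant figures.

M_n ≈ 12200 kip·in

Assume both steels yield.
a = (A_s − A'_s) f_y/(0.85 f'_c b) = (10.33 − 1.84) × 60/(0.85 × 5 × 17.4) = 6.888 in.
c = a/β₁ = 6.888/0.8 = 8.610 in; ε'_s = 0.003(c − d')/c = 0.0022 ≥ ε_y = 0.0021, so the compression steel yields.
M_n = (A_s − A'_s) f_y (d − a/2) + A'_s f_y (d − d') = 509.4 × (22.9 − 3.444) + 110.4 × (22.9 − 2.4) = 9910.9 + 2263.2 = 12174.1 kip·in.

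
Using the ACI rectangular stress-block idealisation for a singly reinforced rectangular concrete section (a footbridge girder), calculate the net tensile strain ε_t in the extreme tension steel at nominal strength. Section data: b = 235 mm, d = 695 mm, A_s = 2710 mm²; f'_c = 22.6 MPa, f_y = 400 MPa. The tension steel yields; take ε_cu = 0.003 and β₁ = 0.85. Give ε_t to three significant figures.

ε_t ≈ 0.00438

a = A_s f_y/(0.85 f'_c b) = 240.12 mm.
β₁ = 0.85, so c = a/β₁ = 240.12/0.85 = 282.49 mm.
From the linear strain diagram with ε_cu = 0.003: ε_t = 0.003 (d − c)/c = 0.003 × (695 − 282.49)/282.49 = 0.00438.
ε_t is between 0.004 and 0.005 — transition zone.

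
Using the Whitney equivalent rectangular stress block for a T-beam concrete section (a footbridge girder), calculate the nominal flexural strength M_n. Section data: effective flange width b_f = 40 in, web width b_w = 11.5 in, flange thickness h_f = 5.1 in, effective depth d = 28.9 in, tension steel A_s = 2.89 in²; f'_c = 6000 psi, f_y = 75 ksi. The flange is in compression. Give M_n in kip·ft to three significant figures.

M_n ≈ 512 kip·ft

Tension: T = A_s f_y = 2.89 × 75 = 216.75 kips.
Try a within the flange: a = T/(0.85 f'_c b_f) = 216.75/(0.85 × 6 × 40) = 1.063 in.
Since a = 1.063 ≤ h_f = 5.1 in, the stress block lies entirely in the flange; analyse as a rectangular beam of width b_f.
M_n = T(d − a/2) = 216.75 × (28.9 − 0.5315) = 6148.9 kip·in.
M_n = 6148.9/12 = 512.41 kip·ft.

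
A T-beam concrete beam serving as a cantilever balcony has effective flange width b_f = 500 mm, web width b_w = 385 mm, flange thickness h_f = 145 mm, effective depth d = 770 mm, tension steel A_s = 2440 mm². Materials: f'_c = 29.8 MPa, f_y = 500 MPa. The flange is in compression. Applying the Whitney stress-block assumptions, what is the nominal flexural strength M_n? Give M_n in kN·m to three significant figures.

M_n ≈ 881 kN·m

Tension: T = A_s f_y = 2440 × 500 = 1220000 N.
Try a within the flange: a = T/(0.85 f'_c b_f) = 1220000/(0.85 × 29.8 × 500) = 96.33 mm.
Since a = 96.33 ≤ h_f = 145 mm, the stress block lies entirely in the flange; analyse as a rectangular beam of width b_f.
M_n = T(d − a/2) = 1220000 × (770 − 48.165) = 880.64 × 10⁶ N·mm.
M_n = 880.64 kN·m.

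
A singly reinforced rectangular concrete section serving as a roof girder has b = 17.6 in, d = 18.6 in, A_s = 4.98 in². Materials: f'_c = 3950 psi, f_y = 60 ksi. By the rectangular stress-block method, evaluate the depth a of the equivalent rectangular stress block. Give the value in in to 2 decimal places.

a ≈ 5.06 in

T = A_s f_y = 4.98 × 60 = 298.8 kips.
a = T/(0.85 f'_c b) = 298.8/(0.85 × 3.95 × 17.6) = 5.06 in.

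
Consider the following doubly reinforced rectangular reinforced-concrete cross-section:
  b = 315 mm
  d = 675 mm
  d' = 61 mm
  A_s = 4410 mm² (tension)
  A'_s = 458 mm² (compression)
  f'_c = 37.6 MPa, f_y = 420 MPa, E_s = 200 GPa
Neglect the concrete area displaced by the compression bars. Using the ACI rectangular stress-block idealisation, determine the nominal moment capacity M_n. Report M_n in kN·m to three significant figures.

M_n ≈ 1100 kN·m

Assume both tension and compression steel yield.
Net tension couple steel: A_s − A'_s = 3952 mm².
a = (A_s − A'_s) f_y / (0.85 f'_c b) = 1659840/(0.85 × 37.6 × 315) = 164.87 mm.
c = a/β₁ = 164.87/0.781 = 211.10 mm; ε'_s = 0.003(c − d')/c = 0.0021 ≥ f_y/E_s = 0.0021, so compression steel does yield.
M_n = (A_s − A'_s) f_y (d − a/2) + A'_s f_y (d − d') = [1659840 × (675 − 82.435) + 192360 × (675 − 61)] × 10⁻⁶ = 983.56 + 118.11 = 1101.67 kN·m.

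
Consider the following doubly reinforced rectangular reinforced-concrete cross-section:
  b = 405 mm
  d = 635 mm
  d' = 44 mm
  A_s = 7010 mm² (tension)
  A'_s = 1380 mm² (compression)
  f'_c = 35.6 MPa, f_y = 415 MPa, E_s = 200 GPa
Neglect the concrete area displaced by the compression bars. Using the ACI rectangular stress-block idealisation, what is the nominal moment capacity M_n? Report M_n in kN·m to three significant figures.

Assume both tension and compression steel yield.
Net tension couple steel: A_s − A'_s = 5630 mm².
a = (A_s − A'_s) f_y / (0.85 f'_c b) = 2336450/(0.85 × 35.6 × 405) = 190.65 mm.
c = a/β₁ = 190.65/0.796 = 239.51 mm; ε'_s = 0.003(c − d')/c = 0.0024 ≥ f_y/E_s = 0.0021, so compression steel does yield.
M_n = (A_s − A'_s) f_y (d − a/2) + A'_s f_y (d − d') = [2336450 × (635 − 95.325) + 572700 × (635 − 44)] × 10⁻⁶ = 1260.92 + 338.47 = 1599.39 kN·m.

M_n ≈ 1600 kN·m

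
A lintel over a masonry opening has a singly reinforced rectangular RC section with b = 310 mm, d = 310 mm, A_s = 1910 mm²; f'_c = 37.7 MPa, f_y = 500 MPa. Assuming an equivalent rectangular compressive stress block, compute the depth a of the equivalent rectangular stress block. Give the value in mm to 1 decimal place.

T = A_s f_y = 1910 × 500 = 955000 N = 955 kN.
Setting C = 0.85 f'_c a b equal to T: a = 955000/(0.85 × 37.7 × 310) = 96.1 mm.

a ≈ 96.1 mm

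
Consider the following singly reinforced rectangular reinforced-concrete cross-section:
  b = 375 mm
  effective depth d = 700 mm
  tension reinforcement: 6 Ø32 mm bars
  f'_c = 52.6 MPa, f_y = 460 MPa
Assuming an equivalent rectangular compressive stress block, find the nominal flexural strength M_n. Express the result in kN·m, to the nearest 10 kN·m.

M_n ≈ 1410 kN·m

A_s = 6 × 804 = 4824 mm².
T = A_s f_y = 4824 × 460 = 2219040 N = 2219.04 kN.
From C = T: a = T/(0.85 f'_c b) = 2219040/(0.85 × 52.6 × 375) = 132.35 mm.
M_n = T(d − a/2) = 2219.04 kN × (700 − 66.175) mm = 1406.48 kN·m.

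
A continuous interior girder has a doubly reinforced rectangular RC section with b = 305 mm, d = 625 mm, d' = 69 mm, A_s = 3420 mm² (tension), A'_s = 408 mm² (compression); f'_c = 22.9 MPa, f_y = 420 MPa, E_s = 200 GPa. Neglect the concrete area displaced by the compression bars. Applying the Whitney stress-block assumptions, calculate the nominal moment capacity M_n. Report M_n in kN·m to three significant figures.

Assume both tension and compression steel yield.
Net tension couple steel: A_s − A'_s = 3012 mm².
a = (A_s − A'_s) f_y / (0.85 f'_c b) = 1265040/(0.85 × 22.9 × 305) = 213.08 mm.
c = a/β₁ = 213.08/0.85 = 250.68 mm; ε'_s = 0.003(c − d')/c = 0.0022 ≥ f_y/E_s = 0.0021, so compression steel does yield.
M_n = (A_s − A'_s) f_y (d − a/2) + A'_s f_y (d − d') = [1265040 × (625 − 106.54) + 171360 × (625 − 69)] × 10⁻⁶ = 655.87 + 95.28 = 751.15 kN·m.

M_n ≈ 751 kN·m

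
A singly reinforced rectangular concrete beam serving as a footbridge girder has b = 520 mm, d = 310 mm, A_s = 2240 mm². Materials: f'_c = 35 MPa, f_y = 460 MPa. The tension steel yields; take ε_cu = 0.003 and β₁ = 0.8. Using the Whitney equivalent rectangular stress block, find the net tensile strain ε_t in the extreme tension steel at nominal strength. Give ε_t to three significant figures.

ε_t ≈ 0.00817

a = A_s f_y/(0.85 f'_c b) = 66.61 mm.
β₁ = 0.8, so c = a/β₁ = 66.61/0.8 = 83.26 mm.
From the linear strain diagram with ε_cu = 0.003: ε_t = 0.003 (d − c)/c = 0.003 × (310 − 83.26)/83.26 = 0.00817.
Since ε_t ≥ 0.005, the section is tension-controlled.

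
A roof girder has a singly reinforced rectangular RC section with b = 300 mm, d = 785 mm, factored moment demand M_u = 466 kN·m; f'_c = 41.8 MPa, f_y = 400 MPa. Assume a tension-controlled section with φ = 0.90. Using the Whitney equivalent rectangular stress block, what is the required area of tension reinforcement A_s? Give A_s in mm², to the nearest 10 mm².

A_s ≈ 1720 mm²

M_n = M_u/φ = 466/0.90 = 517.778 kN·m.
With M_n = 0.85 f'_c a b (d − a/2), solve the quadratic for a:
a = d − √(d² − 2M_n/(0.85 f'_c b)) = 785 − √(785² − 2 × 517.778×10⁶/(0.85 × 41.8 × 300)) = 64.53 mm.
A_s = 0.85 f'_c a b / f_y = 0.85 × 41.8 × 64.53 × 300 / 400 = 1719.6 mm².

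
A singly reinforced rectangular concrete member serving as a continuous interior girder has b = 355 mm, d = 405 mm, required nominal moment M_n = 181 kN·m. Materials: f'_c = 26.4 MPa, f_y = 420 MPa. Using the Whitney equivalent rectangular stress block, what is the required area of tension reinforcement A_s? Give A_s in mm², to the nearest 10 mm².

A_s ≈ 1150 mm²

With M_n = 0.85 f'_c a b (d − a/2), solve the quadratic for a:
a = d − √(d² − 2M_n/(0.85 f'_c b)) = 405 − √(405² − 2 × 181×10⁶/(0.85 × 26.4 × 355)) = 60.64 mm.
A_s = 0.85 f'_c a b / f_y = 0.85 × 26.4 × 60.64 × 355 / 420 = 1150.2 mm².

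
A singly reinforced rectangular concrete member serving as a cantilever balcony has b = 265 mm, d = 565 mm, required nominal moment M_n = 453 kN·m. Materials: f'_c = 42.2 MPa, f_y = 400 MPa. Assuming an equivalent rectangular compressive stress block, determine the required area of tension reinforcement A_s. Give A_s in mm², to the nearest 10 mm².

With M_n = 0.85 f'_c a b (d − a/2), solve the quadratic for a:
a = d − √(d² − 2M_n/(0.85 f'_c b)) = 565 − √(565² − 2 × 453×10⁶/(0.85 × 42.2 × 265)) = 91.81 mm.
A_s = 0.85 f'_c a b / f_y = 0.85 × 42.2 × 91.81 × 265 / 400 = 2181.8 mm².

A_s ≈ 2180 mm²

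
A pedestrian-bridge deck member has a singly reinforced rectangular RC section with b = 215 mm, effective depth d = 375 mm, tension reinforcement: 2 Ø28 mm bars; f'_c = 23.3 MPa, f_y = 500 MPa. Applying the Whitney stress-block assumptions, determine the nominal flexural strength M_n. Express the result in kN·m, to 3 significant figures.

A_s = 2 × 616 = 1232 mm².
T = A_s f_y = 1232 × 500 = 616000 N = 616 kN.
From C = T: a = T/(0.85 f'_c b) = 616000/(0.85 × 23.3 × 215) = 144.67 mm.
M_n = T(d − a/2) = 616 kN × (375 − 72.335) mm = 186.44 kN·m.

M_n ≈ 186 kN·m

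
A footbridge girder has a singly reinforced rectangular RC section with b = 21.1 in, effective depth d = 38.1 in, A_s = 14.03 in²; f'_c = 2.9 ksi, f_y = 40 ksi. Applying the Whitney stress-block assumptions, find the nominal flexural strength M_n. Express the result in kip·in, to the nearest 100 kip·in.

M_n ≈ 18400 kip·in

T = A_s f_y = 14.03 × 40 = 561.2 kips.
a = T/(0.85 f'_c b) = 561.2/(0.85 × 2.9 × 21.1) = 10.790 in.
M_n = T(d − a/2) = 561.2 × (38.1 − 5.395) = 18354.0 kip·in.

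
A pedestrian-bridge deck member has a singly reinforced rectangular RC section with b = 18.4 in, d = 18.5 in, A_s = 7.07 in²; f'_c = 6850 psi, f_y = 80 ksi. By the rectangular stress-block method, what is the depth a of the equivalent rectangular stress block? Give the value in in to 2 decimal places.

T = A_s f_y = 7.07 × 80 = 565.6 kips.
a = T/(0.85 f'_c b) = 565.6/(0.85 × 6.85 × 18.4) = 5.28 in.

a ≈ 5.28 in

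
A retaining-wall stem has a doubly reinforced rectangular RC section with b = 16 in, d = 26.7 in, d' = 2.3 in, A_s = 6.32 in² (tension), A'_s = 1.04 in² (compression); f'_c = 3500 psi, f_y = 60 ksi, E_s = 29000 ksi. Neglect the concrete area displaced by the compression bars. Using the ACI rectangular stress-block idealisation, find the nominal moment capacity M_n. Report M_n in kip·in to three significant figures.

Assume both steels yield.
a = (A_s − A'_s) f_y/(0.85 f'_c b) = (6.32 − 1.04) × 60/(0.85 × 3.5 × 16) = 6.655 in.
c = a/β₁ = 6.655/0.85 = 7.829 in; ε'_s = 0.003(c − d')/c = 0.0021 ≥ ε_y = 0.0021, so the compression steel yields.
M_n = (A_s − A'_s) f_y (d − a/2) + A'_s f_y (d − d') = 316.8 × (26.7 − 3.3275) + 62.4 × (26.7 − 2.3) = 7404.4 + 1522.6 = 8927.0 kip·in.

M_n ≈ 8930 kip·in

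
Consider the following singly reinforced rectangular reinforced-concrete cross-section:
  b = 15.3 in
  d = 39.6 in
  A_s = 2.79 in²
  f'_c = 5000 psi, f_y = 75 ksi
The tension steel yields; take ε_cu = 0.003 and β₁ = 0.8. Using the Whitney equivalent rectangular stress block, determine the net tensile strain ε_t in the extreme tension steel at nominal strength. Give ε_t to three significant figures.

a = A_s f_y/(0.85 f'_c b) = 3.218 in.
β₁ = 0.8, so c = a/β₁ = 3.218/0.8 = 4.023 in.
From the linear strain diagram with ε_cu = 0.003: ε_t = 0.003 (d − c)/c = 0.003 × (39.6 − 4.023)/4.023 = 0.0265.
Since ε_t ≥ 0.005, the section is tension-controlled.

ε_t ≈ 0.0265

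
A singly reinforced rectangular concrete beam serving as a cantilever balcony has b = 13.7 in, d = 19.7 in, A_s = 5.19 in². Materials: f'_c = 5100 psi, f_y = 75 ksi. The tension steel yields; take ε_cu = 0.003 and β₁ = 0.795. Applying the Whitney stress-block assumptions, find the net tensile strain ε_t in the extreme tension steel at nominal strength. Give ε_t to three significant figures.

ε_t ≈ 0.00417

a = A_s f_y/(0.85 f'_c b) = 6.554 in.
β₁ = 0.795, so c = a/β₁ = 6.554/0.795 = 8.244 in.
From the linear strain diagram with ε_cu = 0.003: ε_t = 0.003 (d − c)/c = 0.003 × (19.7 − 8.244)/8.244 = 0.00417.
ε_t is between 0.004 and 0.005 — transition zone.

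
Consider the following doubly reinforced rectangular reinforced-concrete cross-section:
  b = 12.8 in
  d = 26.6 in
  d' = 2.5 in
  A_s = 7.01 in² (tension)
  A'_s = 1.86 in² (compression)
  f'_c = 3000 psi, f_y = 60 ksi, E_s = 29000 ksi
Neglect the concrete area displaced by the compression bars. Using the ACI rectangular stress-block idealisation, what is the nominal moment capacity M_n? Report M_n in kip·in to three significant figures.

M_n ≈ 9450 kip·in

Assume both steels yield.
a = (A_s − A'_s) f_y/(0.85 f'_c b) = (7.01 − 1.86) × 60/(0.85 × 3 × 12.8) = 9.467 in.
c = a/β₁ = 9.467/0.85 = 11.138 in; ε'_s = 0.003(c − d')/c = 0.0023 ≥ ε_y = 0.0021, so the compression steel yields.
M_n = (A_s − A'_s) f_y (d − a/2) + A'_s f_y (d − d') = 309 × (26.6 − 4.7335) + 111.6 × (26.6 − 2.5) = 6756.7 + 2689.6 = 9446.3 kip·in.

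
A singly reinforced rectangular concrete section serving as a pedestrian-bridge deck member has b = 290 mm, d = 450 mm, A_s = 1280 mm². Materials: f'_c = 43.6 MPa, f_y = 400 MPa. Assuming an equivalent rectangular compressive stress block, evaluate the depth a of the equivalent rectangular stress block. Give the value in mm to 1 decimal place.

T = A_s f_y = 1280 × 400 = 512000 N = 512 kN.
Setting C = 0.85 f'_c a b equal to T: a = 512000/(0.85 × 43.6 × 290) = 47.6 mm.

a ≈ 47.6 mm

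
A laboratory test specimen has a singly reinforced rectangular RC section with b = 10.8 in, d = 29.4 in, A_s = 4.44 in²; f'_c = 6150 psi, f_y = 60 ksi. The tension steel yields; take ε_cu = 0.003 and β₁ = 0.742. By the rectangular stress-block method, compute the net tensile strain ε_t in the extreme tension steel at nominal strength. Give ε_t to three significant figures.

ε_t ≈ 0.0109

a = A_s f_y/(0.85 f'_c b) = 4.719 in.
β₁ = 0.742, so c = a/β₁ = 4.719/0.742 = 6.360 in.
From the linear strain diagram with ε_cu = 0.003: ε_t = 0.003 (d − c)/c = 0.003 × (29.4 − 6.360)/6.360 = 0.0109.
Since ε_t ≥ 0.005, the section is tension-controlled.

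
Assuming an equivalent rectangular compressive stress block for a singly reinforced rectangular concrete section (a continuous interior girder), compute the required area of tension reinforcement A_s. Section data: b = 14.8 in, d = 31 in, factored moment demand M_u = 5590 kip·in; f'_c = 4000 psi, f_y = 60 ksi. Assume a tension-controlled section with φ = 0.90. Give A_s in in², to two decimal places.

A_s ≈ 3.59 in²

M_n = M_u/φ = 5590/0.90 = 6211.11 kip·in.
From M_n = 0.85 f'_c a b (d − a/2):
a = d − √(d² − 2M_n/(0.85 f'_c b)) = 31 − √(31² − 2 × 6211.11/(0.85 × 4 × 14.8)) = 4.277 in.
A_s = 0.85 f'_c a b / f_y = 0.85 × 4 × 4.277 × 14.8 / 60 = 3.587 in².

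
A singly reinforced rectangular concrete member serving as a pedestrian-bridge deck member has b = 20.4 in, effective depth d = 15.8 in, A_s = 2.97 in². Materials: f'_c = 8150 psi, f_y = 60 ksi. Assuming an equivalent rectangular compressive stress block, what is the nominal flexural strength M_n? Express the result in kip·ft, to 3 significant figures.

T = A_s f_y = 2.97 × 60 = 178.2 kips.
a = T/(0.85 f'_c b) = 178.2/(0.85 × 8.15 × 20.4) = 1.261 in.
M_n = T(d − a/2) = 178.2 × (15.8 − 0.6305) = 2703.2 kip·in = 2703.2/12 = 225.27 kip·ft.

M_n ≈ 225 kip·ft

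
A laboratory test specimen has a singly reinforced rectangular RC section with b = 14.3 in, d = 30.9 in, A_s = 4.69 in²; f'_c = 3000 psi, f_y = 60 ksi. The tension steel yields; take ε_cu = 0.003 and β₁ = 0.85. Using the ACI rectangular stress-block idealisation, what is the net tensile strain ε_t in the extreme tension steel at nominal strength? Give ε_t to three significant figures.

ε_t ≈ 0.00721

a = A_s f_y/(0.85 f'_c b) = 7.717 in.
β₁ = 0.85, so c = a/β₁ = 7.717/0.85 = 9.079 in.
From the linear strain diagram with ε_cu = 0.003: ε_t = 0.003 (d − c)/c = 0.003 × (30.9 − 9.079)/9.079 = 0.00721.
Since ε_t ≥ 0.005, the section is tension-controlled.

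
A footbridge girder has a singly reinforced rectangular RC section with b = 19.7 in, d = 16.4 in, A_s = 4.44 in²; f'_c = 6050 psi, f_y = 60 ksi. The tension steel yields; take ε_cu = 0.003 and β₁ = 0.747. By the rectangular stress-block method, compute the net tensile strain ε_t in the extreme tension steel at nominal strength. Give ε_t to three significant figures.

ε_t ≈ 0.0110

a = A_s f_y/(0.85 f'_c b) = 2.630 in.
β₁ = 0.747, so c = a/β₁ = 2.630/0.747 = 3.521 in.
From the linear strain diagram with ε_cu = 0.003: ε_t = 0.003 (d − c)/c = 0.003 × (16.4 − 3.521)/3.521 = 0.0110.
Since ε_t ≥ 0.005, the section is tension-controlled.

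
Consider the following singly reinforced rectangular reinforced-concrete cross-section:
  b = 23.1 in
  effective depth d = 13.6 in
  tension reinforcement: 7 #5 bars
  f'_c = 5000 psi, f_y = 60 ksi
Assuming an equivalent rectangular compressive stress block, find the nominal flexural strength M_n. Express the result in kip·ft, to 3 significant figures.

M_n ≈ 140 kip·ft

A_s = 7 × 0.31 = 2.17 in².
T = A_s f_y = 2.17 × 60 = 130.2 kips.
a = T/(0.85 f'_c b) = 130.2/(0.85 × 5 × 23.1) = 1.326 in.
M_n = T(d − a/2) = 130.2 × (13.6 − 0.663) = 1684.4 kip·in = 1684.4/12 = 140.37 kip·ft.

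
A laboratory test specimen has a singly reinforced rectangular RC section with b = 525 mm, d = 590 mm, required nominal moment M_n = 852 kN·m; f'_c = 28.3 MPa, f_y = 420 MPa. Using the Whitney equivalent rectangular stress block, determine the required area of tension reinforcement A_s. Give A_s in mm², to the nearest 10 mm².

With M_n = 0.85 f'_c a b (d − a/2), solve the quadratic for a:
a = d − √(d² − 2M_n/(0.85 f'_c b)) = 590 − √(590² − 2 × 852×10⁶/(0.85 × 28.3 × 525)) = 128.30 mm.
A_s = 0.85 f'_c a b / f_y = 0.85 × 28.3 × 128.30 × 525 / 420 = 3857.8 mm².

A_s ≈ 3860 mm²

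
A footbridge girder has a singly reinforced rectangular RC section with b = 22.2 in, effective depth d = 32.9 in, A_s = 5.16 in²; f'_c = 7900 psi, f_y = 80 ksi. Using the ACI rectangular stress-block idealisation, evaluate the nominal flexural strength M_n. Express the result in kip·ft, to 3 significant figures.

M_n ≈ 1080 kip·ft

T = A_s f_y = 5.16 × 80 = 412.8 kips.
a = T/(0.85 f'_c b) = 412.8/(0.85 × 7.9 × 22.2) = 2.769 in.
M_n = T(d − a/2) = 412.8 × (32.9 − 1.3845) = 13009.6 kip·in = 13009.6/12 = 1084.13 kip·ft.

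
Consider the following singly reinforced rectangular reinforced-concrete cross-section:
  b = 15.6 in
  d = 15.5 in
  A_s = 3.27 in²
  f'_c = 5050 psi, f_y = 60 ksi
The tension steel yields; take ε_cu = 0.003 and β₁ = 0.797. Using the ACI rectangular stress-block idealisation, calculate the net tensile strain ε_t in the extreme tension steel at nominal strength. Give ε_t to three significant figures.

a = A_s f_y/(0.85 f'_c b) = 2.930 in.
β₁ = 0.797, so c = a/β₁ = 2.930/0.797 = 3.676 in.
From the linear strain diagram with ε_cu = 0.003: ε_t = 0.003 (d − c)/c = 0.003 × (15.5 − 3.676)/3.676 = 0.00965.
Since ε_t ≥ 0.005, the section is tension-controlled.

ε_t ≈ 0.00965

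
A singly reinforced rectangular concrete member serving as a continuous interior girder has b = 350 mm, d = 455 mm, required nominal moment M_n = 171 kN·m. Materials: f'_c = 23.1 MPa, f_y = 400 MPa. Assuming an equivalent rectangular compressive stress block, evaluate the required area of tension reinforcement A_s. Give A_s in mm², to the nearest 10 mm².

A_s ≈ 1000 mm²

With M_n = 0.85 f'_c a b (d − a/2), solve the quadratic for a:
a = d − √(d² − 2M_n/(0.85 f'_c b)) = 455 − √(455² − 2 × 171×10⁶/(0.85 × 23.1 × 350)) = 58.44 mm.
A_s = 0.85 f'_c a b / f_y = 0.85 × 23.1 × 58.44 × 350 / 400 = 1004.0 mm².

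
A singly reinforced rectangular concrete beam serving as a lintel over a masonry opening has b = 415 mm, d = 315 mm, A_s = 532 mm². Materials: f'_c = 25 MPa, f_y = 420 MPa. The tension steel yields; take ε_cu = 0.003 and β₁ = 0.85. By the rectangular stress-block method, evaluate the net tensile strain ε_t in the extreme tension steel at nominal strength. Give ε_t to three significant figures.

a = A_s f_y/(0.85 f'_c b) = 25.34 mm.
β₁ = 0.85, so c = a/β₁ = 25.34/0.85 = 29.81 mm.
From the linear strain diagram with ε_cu = 0.003: ε_t = 0.003 (d − c)/c = 0.003 × (315 − 29.81)/29.81 = 0.0287.
Since ε_t ≥ 0.005, the section is tension-controlled.

ε_t ≈ 0.0287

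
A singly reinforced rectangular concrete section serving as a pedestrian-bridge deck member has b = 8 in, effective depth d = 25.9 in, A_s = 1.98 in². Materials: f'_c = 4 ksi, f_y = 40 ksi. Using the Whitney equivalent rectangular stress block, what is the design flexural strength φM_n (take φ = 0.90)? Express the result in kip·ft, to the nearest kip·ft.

φM_n ≈ 145 kip·ft

T = A_s f_y = 1.98 × 40 = 79.2 kips.
a = T/(0.85 f'_c b) = 79.2/(0.85 × 4 × 8) = 2.912 in.
M_n = T(d − a/2) = 79.2 × (25.9 − 1.456) = 1936.0 kip·in = 1936.0/12 = 161.33 kip·ft.
φM_n = 0.90 × 161.33 = 145.20 kip·ft.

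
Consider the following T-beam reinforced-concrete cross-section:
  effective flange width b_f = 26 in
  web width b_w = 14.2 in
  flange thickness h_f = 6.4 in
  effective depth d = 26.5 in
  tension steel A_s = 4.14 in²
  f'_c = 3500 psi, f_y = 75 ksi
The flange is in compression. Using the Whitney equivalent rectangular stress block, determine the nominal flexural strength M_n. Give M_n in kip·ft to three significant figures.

M_n ≈ 634 kip·ft

Tension: T = A_s f_y = 4.14 × 75 = 310.5 kips.
Try a within the flange: a = T/(0.85 f'_c b_f) = 310.5/(0.85 × 3.5 × 26) = 4.014 in.
Since a = 4.014 ≤ h_f = 6.4 in, the stress block lies entirely in the flange; analyse as a rectangular beam of width b_f.
M_n = T(d − a/2) = 310.5 × (26.5 − 2.007) = 7605.1 kip·in.
M_n = 7605.1/12 = 633.76 kip·ft.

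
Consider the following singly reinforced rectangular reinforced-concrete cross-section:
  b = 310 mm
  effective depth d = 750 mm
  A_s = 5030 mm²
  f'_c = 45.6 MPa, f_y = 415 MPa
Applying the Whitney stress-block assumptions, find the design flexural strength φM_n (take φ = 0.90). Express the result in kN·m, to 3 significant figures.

φM_n ≈ 1250 kN·m

T = A_s f_y = 5030 × 415 = 2087450 N = 2087.45 kN.
From C = T: a = T/(0.85 f'_c b) = 2087450/(0.85 × 45.6 × 310) = 173.73 mm.
M_n = T(d − a/2) = 2087.45 kN × (750 − 86.865) mm = 1384.26 kN·m.
φM_n = 0.90 × 1384.26 = 1245.83 kN·m.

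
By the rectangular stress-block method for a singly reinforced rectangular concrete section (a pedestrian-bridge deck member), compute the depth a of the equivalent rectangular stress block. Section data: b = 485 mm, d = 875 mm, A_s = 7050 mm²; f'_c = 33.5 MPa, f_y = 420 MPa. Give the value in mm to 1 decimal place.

a ≈ 214.4 mm

T = A_s f_y = 7050 × 420 = 2961000 N = 2961 kN.
Setting C = 0.85 f'_c a b equal to T: a = 2961000/(0.85 × 33.5 × 485) = 214.4 mm.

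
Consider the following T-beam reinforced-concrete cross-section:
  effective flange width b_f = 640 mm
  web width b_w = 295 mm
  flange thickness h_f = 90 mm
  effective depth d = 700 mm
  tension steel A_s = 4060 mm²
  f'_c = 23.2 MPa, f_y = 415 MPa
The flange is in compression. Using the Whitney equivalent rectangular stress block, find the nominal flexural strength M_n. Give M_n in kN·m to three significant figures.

M_n ≈ 1050 kN·m

Tension: T = A_s f_y = 4060 × 415 = 1684900 N.
Try a within the flange: a = T/(0.85 f'_c b_f) = 1684900/(0.85 × 23.2 × 640) = 133.50 mm.
a = 133.50 > h_f = 90 mm: the block extends into the web. Split into flange-overhang and web parts.
C_f = 0.85 f'_c (b_f − b_w) h_f = 0.85 × 23.2 × (640 − 295) × 90 = 612306 N.
Remaining web compression depth: a_w = (T − C_f)/(0.85 f'_c b_w) = (1684900 − 612306)/(0.85 × 23.2 × 295) = 184.38 mm.
M_n = C_f(d − h_f/2) + (T − C_f)(d − a_w/2) = 612306 × (700 − 45) + 1072594 × (700 − 92.19) = 401.06 + 651.93 = 1052.99 × 10⁶ N·mm.
M_n = 1052.99 kN·m.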